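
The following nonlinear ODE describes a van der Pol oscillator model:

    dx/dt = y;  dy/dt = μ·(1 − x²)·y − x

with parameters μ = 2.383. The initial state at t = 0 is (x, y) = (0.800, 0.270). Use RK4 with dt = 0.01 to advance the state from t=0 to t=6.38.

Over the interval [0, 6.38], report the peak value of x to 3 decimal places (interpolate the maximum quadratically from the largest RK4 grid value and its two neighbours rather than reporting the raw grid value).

t=0.000: state=(0.800, 0.270)
step 1 (dt=0.01): k1=(0.270, -0.568), k2=(0.267, -0.574), k3=(0.267, -0.574), k4=(0.264, -0.579); state += dt/6·(k1+2k2+2k3+k4)
t=0.010: state=(0.803, 0.264)
t=0.020: state=(0.805, 0.258)
t=0.030: state=(0.808, 0.252)
continuing one RK4 step at a time; state shown every 25 steps (Δt=0.25):
t=0.250: state=(0.847, 0.099)
t=0.500: state=(0.846, -0.114)
t=0.750: state=(0.787, -0.366)
t=1.000: state=(0.657, -0.697)
t=1.250: state=(0.422, -1.228)
t=1.500: state=(0.004, -2.223)
t=1.750: state=(-0.730, -3.580)
t=2.000: state=(-1.571, -2.522)
t=2.250: state=(-1.907, -0.444)
t=2.500: state=(-1.925, 0.150)
t=2.750: state=(-1.868, 0.274)
t=3.000: state=(-1.794, 0.316)
t=3.250: state=(-1.711, 0.346)
t=3.500: state=(-1.621, 0.379)
t=3.750: state=(-1.521, 0.422)
t=4.000: state=(-1.408, 0.481)
t=4.250: state=(-1.278, 0.567)
t=4.500: state=(-1.121, 0.703)
t=4.750: state=(-0.918, 0.938)
t=5.000: state=(-0.633, 1.401)
t=5.250: state=(-0.174, 2.404)
t=5.500: state=(0.636, 4.076)
t=5.750: state=(1.621, 2.956)
t=6.000: state=(1.998, 0.440)
t=6.250: state=(2.011, -0.161)
t=6.380: state=(1.985, -0.233)
largest grid value and its neighbours: x(6.120)=2.02182, x(6.130)=2.02194, x(6.140)=2.02186
parabola through these three points peaks at t≈6.131 with x≈2.02194

max x = 2.022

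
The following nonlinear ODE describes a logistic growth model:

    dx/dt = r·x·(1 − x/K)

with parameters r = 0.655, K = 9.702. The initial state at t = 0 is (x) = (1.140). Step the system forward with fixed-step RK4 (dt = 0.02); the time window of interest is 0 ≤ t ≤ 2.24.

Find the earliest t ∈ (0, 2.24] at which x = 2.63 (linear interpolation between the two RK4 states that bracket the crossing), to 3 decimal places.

t=0.000: state=(1.140)
step 1 (dt=0.02): k1=(0.659), k2=(0.662), k3=(0.662), k4=(0.666); state += dt/6·(k1+2k2+2k3+k4)
t=0.020: state=(1.153)
t=0.040: state=(1.167)
t=0.060: state=(1.180)
continuing one RK4 step at a time; state shown every 5 steps (Δt=0.1):
t=0.100: state=(1.208)
t=0.200: state=(1.279)
t=0.300: state=(1.353)
t=0.400: state=(1.431)
t=0.500: state=(1.513)
t=0.600: state=(1.598)
t=0.700: state=(1.688)
t=0.800: state=(1.781)
t=0.900: state=(1.878)
t=1.000: state=(1.979)
t=1.100: state=(2.085)
t=1.200: state=(2.194)
t=1.300: state=(2.307)
t=1.400: state=(2.424)
t=1.500: state=(2.545)
t=1.560: state=(2.620)
next step: t=1.580: state=(2.645) — x has crossed 2.63
linear interpolation between t=1.560 (2.61976) and t=1.580 (2.64489) → t≈1.568

t = 1.568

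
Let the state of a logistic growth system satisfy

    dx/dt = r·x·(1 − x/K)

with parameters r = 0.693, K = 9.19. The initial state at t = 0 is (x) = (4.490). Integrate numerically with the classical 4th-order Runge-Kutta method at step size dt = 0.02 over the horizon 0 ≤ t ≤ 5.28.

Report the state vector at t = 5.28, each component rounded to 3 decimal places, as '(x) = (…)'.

(x) = (8.949)

t=0.000: state=(4.490)
step 1 (dt=0.02): k1=(1.591), k2=(1.592), k3=(1.592), k4=(1.592); state += dt/6·(k1+2k2+2k3+k4)
t=0.020: state=(4.522)
t=0.040: state=(4.554)
t=0.060: state=(4.586)
continuing one RK4 step at a time; state shown every 10 steps (Δt=0.2):
t=0.200: state=(4.808)
t=0.400: state=(5.124)
t=0.600: state=(5.436)
t=0.800: state=(5.739)
t=1.000: state=(6.032)
t=1.200: state=(6.313)
t=1.400: state=(6.580)
t=1.600: state=(6.831)
t=1.800: state=(7.066)
t=2.000: state=(7.283)
t=2.200: state=(7.484)
t=2.400: state=(7.669)
t=2.600: state=(7.836)
t=2.800: state=(7.989)
t=3.000: state=(8.126)
t=3.200: state=(8.250)
t=3.400: state=(8.361)
t=3.600: state=(8.459)
t=3.800: state=(8.547)
t=4.000: state=(8.625)
t=4.200: state=(8.695)
t=4.400: state=(8.756)
t=4.600: state=(8.809)
t=4.800: state=(8.857)
t=5.000: state=(8.899)
t=5.200: state=(8.935)
t=5.280: state=(8.949)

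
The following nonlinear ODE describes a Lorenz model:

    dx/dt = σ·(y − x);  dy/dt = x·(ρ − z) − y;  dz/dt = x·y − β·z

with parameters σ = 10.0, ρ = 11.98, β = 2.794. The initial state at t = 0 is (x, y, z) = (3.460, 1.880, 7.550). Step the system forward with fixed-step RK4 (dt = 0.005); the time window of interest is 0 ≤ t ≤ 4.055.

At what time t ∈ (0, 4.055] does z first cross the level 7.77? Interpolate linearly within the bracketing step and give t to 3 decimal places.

t = 0.360

t=0.000: state=(3.460, 1.880, 7.550)
step 1 (dt=0.005): k1=(-15.800, 13.448, -14.590), k2=(-15.069, 13.364, -14.447), k3=(-15.089, 13.371, -14.445), k4=(-14.377, 13.291, -14.304); state += dt/6·(k1+2k2+2k3+k4)
t=0.005: state=(3.385, 1.947, 7.478)
t=0.010: state=(3.316, 2.013, 7.407)
t=0.015: state=(3.254, 2.078, 7.338)
continuing one RK4 step at a time; state shown every 40 steps (Δt=0.2):
t=0.200: state=(3.614, 4.671, 5.936)
t=0.355: state=(5.896, 7.638, 7.651)
next step: t=0.360: state=(5.984, 7.726, 7.772) — z has crossed 7.77
linear interpolation between t=0.355 (7.65110) and t=0.360 (7.77154) → t≈0.360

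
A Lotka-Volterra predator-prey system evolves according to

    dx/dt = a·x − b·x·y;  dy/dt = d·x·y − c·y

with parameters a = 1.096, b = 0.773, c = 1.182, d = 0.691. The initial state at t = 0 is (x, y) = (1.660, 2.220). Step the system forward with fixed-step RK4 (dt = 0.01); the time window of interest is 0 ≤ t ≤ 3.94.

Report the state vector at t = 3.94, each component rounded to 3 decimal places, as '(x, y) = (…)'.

(x, y) = (2.443, 1.052)

t=0.000: state=(1.660, 2.220)
step 1 (dt=0.01): k1=(-1.029, -0.078), k2=(-1.026, -0.085), k3=(-1.026, -0.085), k4=(-1.022, -0.093); state += dt/6·(k1+2k2+2k3+k4)
t=0.010: state=(1.650, 2.219)
t=0.020: state=(1.640, 2.218)
t=0.030: state=(1.629, 2.217)
continuing one RK4 step at a time; state shown every 20 steps (Δt=0.2):
t=0.200: state=(1.470, 2.175)
t=0.400: state=(1.317, 2.081)
t=0.600: state=(1.200, 1.954)
t=0.800: state=(1.117, 1.810)
t=1.000: state=(1.063, 1.660)
t=1.200: state=(1.036, 1.515)
t=1.400: state=(1.031, 1.379)
t=1.600: state=(1.047, 1.257)
t=1.800: state=(1.083, 1.149)
t=2.000: state=(1.137, 1.058)
t=2.200: state=(1.210, 0.982)
t=2.400: state=(1.300, 0.922)
t=2.600: state=(1.409, 0.877)
t=2.800: state=(1.536, 0.849)
t=3.000: state=(1.679, 0.836)
t=3.200: state=(1.836, 0.842)
t=3.400: state=(2.004, 0.866)
t=3.600: state=(2.175, 0.913)
t=3.800: state=(2.340, 0.985)
t=3.940: state=(2.443, 1.052)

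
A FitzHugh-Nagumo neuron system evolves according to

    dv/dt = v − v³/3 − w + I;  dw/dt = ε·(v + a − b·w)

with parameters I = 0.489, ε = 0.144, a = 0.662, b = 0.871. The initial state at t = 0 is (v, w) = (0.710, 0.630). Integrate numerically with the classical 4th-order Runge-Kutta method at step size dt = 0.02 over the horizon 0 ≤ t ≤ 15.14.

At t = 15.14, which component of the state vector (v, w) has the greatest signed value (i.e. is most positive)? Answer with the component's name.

largest component: w

t=0.000: state=(0.710, 0.630)
step 1 (dt=0.02): k1=(0.450, 0.119), k2=(0.451, 0.119), k3=(0.451, 0.119), k4=(0.452, 0.120); state += dt/6·(k1+2k2+2k3+k4)
t=0.020: state=(0.719, 0.632)
t=0.040: state=(0.728, 0.635)
t=0.060: state=(0.737, 0.637)
continuing one RK4 step at a time; state shown every 25 steps (Δt=0.5):
t=0.500: state=(0.941, 0.696)
t=1.000: state=(1.149, 0.773)
t=1.500: state=(1.291, 0.858)
t=2.000: state=(1.357, 0.945)
t=2.500: state=(1.367, 1.029)
t=3.000: state=(1.340, 1.107)
t=3.500: state=(1.290, 1.178)
t=4.000: state=(1.227, 1.240)
t=4.500: state=(1.151, 1.294)
t=5.000: state=(1.064, 1.339)
t=5.500: state=(0.963, 1.374)
t=6.000: state=(0.841, 1.400)
t=6.500: state=(0.689, 1.415)
t=7.000: state=(0.486, 1.416)
t=7.500: state=(0.192, 1.401)
t=8.000: state=(-0.264, 1.360)
t=8.500: state=(-0.930, 1.283)
t=9.000: state=(-1.569, 1.162)
t=9.500: state=(-1.854, 1.016)
t=10.000: state=(-1.902, 0.869)
t=10.500: state=(-1.875, 0.730)
t=11.000: state=(-1.829, 0.603)
t=11.500: state=(-1.779, 0.486)
t=12.000: state=(-1.729, 0.381)
t=12.500: state=(-1.678, 0.285)
t=13.000: state=(-1.628, 0.198)
t=13.500: state=(-1.578, 0.121)
t=14.000: state=(-1.528, 0.051)
t=14.500: state=(-1.479, -0.011)
t=15.000: state=(-1.429, -0.065)
t=15.140: state=(-1.416, -0.079)
compare at T: v=-1.416, w=-0.079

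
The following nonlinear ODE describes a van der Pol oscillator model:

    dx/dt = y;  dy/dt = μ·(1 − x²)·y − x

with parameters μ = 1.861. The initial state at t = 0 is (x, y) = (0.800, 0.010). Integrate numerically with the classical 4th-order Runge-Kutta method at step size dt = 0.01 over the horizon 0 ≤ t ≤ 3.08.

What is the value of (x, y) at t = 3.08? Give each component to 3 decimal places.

t=0.000: state=(0.800, 0.010)
step 1 (dt=0.01): k1=(0.010, -0.793), k2=(0.006, -0.796), k3=(0.006, -0.796), k4=(0.002, -0.799); state += dt/6·(k1+2k2+2k3+k4)
t=0.010: state=(0.800, 0.002)
t=0.020: state=(0.800, -0.006)
t=0.030: state=(0.800, -0.014)
continuing one RK4 step at a time; state shown every 10 steps (Δt=0.1):
t=0.100: state=(0.797, -0.072)
t=0.200: state=(0.785, -0.159)
t=0.300: state=(0.765, -0.252)
t=0.400: state=(0.735, -0.352)
t=0.500: state=(0.694, -0.460)
t=0.600: state=(0.642, -0.580)
t=0.700: state=(0.578, -0.717)
t=0.800: state=(0.498, -0.876)
t=0.900: state=(0.402, -1.065)
t=1.000: state=(0.284, -1.292)
t=1.100: state=(0.142, -1.566)
t=1.200: state=(-0.031, -1.891)
t=1.300: state=(-0.238, -2.255)
t=1.400: state=(-0.482, -2.612)
t=1.500: state=(-0.757, -2.862)
t=1.600: state=(-1.046, -2.869)
t=1.700: state=(-1.319, -2.545)
t=1.800: state=(-1.546, -1.956)
t=1.900: state=(-1.708, -1.294)
t=2.000: state=(-1.808, -0.729)
t=2.100: state=(-1.859, -0.320)
t=2.200: state=(-1.877, -0.052)
t=2.300: state=(-1.873, 0.117)
t=2.400: state=(-1.855, 0.224)
t=2.500: state=(-1.829, 0.292)
t=2.600: state=(-1.798, 0.338)
t=2.700: state=(-1.762, 0.373)
t=2.800: state=(-1.723, 0.400)
t=2.900: state=(-1.682, 0.425)
t=3.000: state=(-1.639, 0.448)
t=3.080: state=(-1.602, 0.467)

(x, y) = (-1.602, 0.467)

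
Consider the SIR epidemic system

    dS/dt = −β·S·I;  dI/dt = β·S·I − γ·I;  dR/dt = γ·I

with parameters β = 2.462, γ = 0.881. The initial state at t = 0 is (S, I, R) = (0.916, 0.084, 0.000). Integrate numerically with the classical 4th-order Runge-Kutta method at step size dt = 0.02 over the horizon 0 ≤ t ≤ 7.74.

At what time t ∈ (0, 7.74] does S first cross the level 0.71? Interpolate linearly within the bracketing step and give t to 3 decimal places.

t = 0.752

t=0.000: state=(0.916, 0.084, 0.000)
step 1 (dt=0.02): k1=(-0.189, 0.115, 0.074), k2=(-0.192, 0.117, 0.075), k3=(-0.192, 0.117, 0.075), k4=(-0.194, 0.118, 0.076); state += dt/6·(k1+2k2+2k3+k4)
t=0.020: state=(0.912, 0.086, 0.002)
t=0.040: state=(0.908, 0.089, 0.003)
t=0.060: state=(0.904, 0.091, 0.005)
continuing one RK4 step at a time; state shown every 25 steps (Δt=0.5):
t=0.500: state=(0.792, 0.156, 0.052)
t=0.740: state=(0.714, 0.197, 0.089)
next step: t=0.760: state=(0.707, 0.200, 0.093) — S has crossed 0.71
linear interpolation between t=0.740 (0.71417) and t=0.760 (0.70722) → t≈0.752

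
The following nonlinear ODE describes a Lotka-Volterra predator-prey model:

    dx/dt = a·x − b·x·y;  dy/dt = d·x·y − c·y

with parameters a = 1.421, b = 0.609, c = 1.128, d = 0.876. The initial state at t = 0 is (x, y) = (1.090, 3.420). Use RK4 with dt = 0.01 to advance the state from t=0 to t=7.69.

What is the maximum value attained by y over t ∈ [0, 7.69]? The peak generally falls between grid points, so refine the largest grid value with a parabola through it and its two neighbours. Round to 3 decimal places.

max y = 3.495

t=0.000: state=(1.090, 3.420)
step 1 (dt=0.01): k1=(-0.721, -0.592), k2=(-0.717, -0.602), k3=(-0.717, -0.602), k4=(-0.713, -0.613); state += dt/6·(k1+2k2+2k3+k4)
t=0.010: state=(1.083, 3.414)
t=0.020: state=(1.076, 3.408)
t=0.030: state=(1.069, 3.401)
continuing one RK4 step at a time; state shown every 25 steps (Δt=0.25):
t=0.250: state=(0.937, 3.217)
t=0.500: state=(0.836, 2.944)
t=0.750: state=(0.779, 2.648)
t=1.000: state=(0.759, 2.362)
t=1.250: state=(0.771, 2.106)
t=1.500: state=(0.812, 1.888)
t=1.750: state=(0.881, 1.713)
t=2.000: state=(0.978, 1.583)
t=2.250: state=(1.104, 1.499)
t=2.500: state=(1.258, 1.464)
t=2.750: state=(1.435, 1.482)
t=3.000: state=(1.625, 1.563)
t=3.250: state=(1.808, 1.718)
t=3.500: state=(1.952, 1.958)
t=3.750: state=(2.018, 2.285)
t=4.000: state=(1.975, 2.674)
t=4.250: state=(1.819, 3.061)
t=4.500: state=(1.590, 3.357)
t=4.750: state=(1.343, 3.490)
t=5.000: state=(1.128, 3.447)
t=5.250: state=(0.964, 3.266)
t=5.500: state=(0.852, 3.003)
t=5.750: state=(0.787, 2.708)
t=6.000: state=(0.760, 2.419)
t=6.250: state=(0.766, 2.155)
t=6.500: state=(0.801, 1.929)
t=6.750: state=(0.865, 1.745)
t=7.000: state=(0.956, 1.606)
t=7.250: state=(1.076, 1.512)
t=7.500: state=(1.225, 1.467)
t=7.690: state=(1.354, 1.467)
largest grid value and its neighbours: y(4.800)=3.49476, y(4.810)=3.49490, y(4.820)=3.49476
parabola through these three points peaks at t≈4.810 with y≈3.49490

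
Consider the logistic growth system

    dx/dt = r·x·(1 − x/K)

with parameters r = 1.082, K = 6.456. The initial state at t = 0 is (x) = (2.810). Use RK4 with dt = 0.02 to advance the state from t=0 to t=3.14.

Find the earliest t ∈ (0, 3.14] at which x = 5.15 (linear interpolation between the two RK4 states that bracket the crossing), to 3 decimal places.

t=0.000: state=(2.810)
step 1 (dt=0.02): k1=(1.717), k2=(1.719), k3=(1.719), k4=(1.722); state += dt/6·(k1+2k2+2k3+k4)
t=0.020: state=(2.844)
t=0.040: state=(2.879)
t=0.060: state=(2.913)
continuing one RK4 step at a time; state shown every 10 steps (Δt=0.2):
t=0.200: state=(3.157)
t=0.400: state=(3.505)
t=0.600: state=(3.848)
t=0.800: state=(4.176)
t=1.000: state=(4.484)
t=1.200: state=(4.767)
t=1.400: state=(5.023)
t=1.500: state=(5.140)
next step: t=1.520: state=(5.163) — x has crossed 5.15
linear interpolation between t=1.500 (5.14010) and t=1.520 (5.16263) → t≈1.509

t = 1.509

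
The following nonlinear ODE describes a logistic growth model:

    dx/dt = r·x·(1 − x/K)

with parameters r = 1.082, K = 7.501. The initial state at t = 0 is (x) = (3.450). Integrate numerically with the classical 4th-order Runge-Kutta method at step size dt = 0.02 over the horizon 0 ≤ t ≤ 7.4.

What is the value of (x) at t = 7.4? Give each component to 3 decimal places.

t=0.000: state=(3.450)
step 1 (dt=0.02): k1=(2.016), k2=(2.018), k3=(2.018), k4=(2.019); state += dt/6·(k1+2k2+2k3+k4)
t=0.020: state=(3.490)
t=0.040: state=(3.531)
t=0.060: state=(3.571)
continuing one RK4 step at a time; state shown every 25 steps (Δt=0.5):
t=0.500: state=(4.455)
t=1.000: state=(5.366)
t=1.500: state=(6.090)
t=2.000: state=(6.610)
t=2.500: state=(6.955)
t=3.000: state=(7.173)
t=3.500: state=(7.307)
t=4.000: state=(7.387)
t=4.500: state=(7.434)
t=5.000: state=(7.462)
t=5.500: state=(7.478)
t=6.000: state=(7.488)
t=6.500: state=(7.493)
t=7.000: state=(7.496)
t=7.400: state=(7.498)

(x) = (7.498)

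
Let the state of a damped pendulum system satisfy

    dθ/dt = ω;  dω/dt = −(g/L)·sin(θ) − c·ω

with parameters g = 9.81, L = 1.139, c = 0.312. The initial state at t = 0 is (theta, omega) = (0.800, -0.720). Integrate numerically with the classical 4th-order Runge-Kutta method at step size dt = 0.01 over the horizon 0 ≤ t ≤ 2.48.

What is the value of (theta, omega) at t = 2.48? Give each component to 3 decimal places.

t=0.000: state=(0.800, -0.720)
step 1 (dt=0.01): k1=(-0.720, -5.954), k2=(-0.750, -5.923), k3=(-0.750, -5.922), k4=(-0.779, -5.890); state += dt/6·(k1+2k2+2k3+k4)
t=0.010: state=(0.793, -0.779)
t=0.020: state=(0.784, -0.838)
t=0.030: state=(0.776, -0.896)
continuing one RK4 step at a time; state shown every 10 steps (Δt=0.1):
t=0.100: state=(0.699, -1.278)
t=0.200: state=(0.548, -1.736)
t=0.300: state=(0.357, -2.054)
t=0.400: state=(0.143, -2.201)
t=0.500: state=(-0.077, -2.160)
t=0.600: state=(-0.283, -1.940)
t=0.700: state=(-0.460, -1.570)
t=0.800: state=(-0.594, -1.093)
t=0.900: state=(-0.677, -0.553)
t=1.000: state=(-0.704, 0.007)
t=1.100: state=(-0.676, 0.549)
t=1.200: state=(-0.596, 1.039)
t=1.300: state=(-0.471, 1.440)
t=1.400: state=(-0.312, 1.720)
t=1.500: state=(-0.132, 1.854)
t=1.600: state=(0.054, 1.830)
t=1.700: state=(0.229, 1.652)
t=1.800: state=(0.380, 1.345)
t=1.900: state=(0.495, 0.942)
t=2.000: state=(0.566, 0.481)
t=2.100: state=(0.590, 0.000)
t=2.200: state=(0.567, -0.466)
t=2.300: state=(0.499, -0.885)
t=2.400: state=(0.392, -1.225)
t=2.480: state=(0.286, -1.422)

(theta, omega) = (0.286, -1.422)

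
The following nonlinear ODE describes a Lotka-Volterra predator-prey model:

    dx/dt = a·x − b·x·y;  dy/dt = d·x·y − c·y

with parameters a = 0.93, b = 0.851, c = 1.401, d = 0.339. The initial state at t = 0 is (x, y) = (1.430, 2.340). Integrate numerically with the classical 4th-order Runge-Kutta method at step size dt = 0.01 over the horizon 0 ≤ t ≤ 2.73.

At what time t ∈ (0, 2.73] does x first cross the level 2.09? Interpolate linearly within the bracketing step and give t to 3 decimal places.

t = 2.325

t=0.000: state=(1.430, 2.340)
step 1 (dt=0.01): k1=(-1.518, -2.144), k2=(-1.497, -2.140), k3=(-1.497, -2.140), k4=(-1.476, -2.136); state += dt/6·(k1+2k2+2k3+k4)
t=0.010: state=(1.415, 2.319)
t=0.020: state=(1.400, 2.297)
t=0.030: state=(1.386, 2.276)
continuing one RK4 step at a time; state shown every 10 steps (Δt=0.1):
t=0.100: state=(1.298, 2.130)
t=0.200: state=(1.198, 1.932)
t=0.300: state=(1.125, 1.746)
t=0.400: state=(1.072, 1.576)
t=0.500: state=(1.035, 1.419)
t=0.600: state=(1.013, 1.277)
t=0.700: state=(1.003, 1.149)
t=0.800: state=(1.003, 1.033)
t=0.900: state=(1.013, 0.929)
t=1.000: state=(1.031, 0.836)
t=1.100: state=(1.058, 0.753)
t=1.200: state=(1.092, 0.679)
t=1.300: state=(1.135, 0.613)
t=1.400: state=(1.185, 0.554)
t=1.500: state=(1.244, 0.502)
t=1.600: state=(1.310, 0.456)
t=1.700: state=(1.386, 0.415)
t=1.800: state=(1.470, 0.378)
t=1.900: state=(1.565, 0.346)
t=2.000: state=(1.670, 0.318)
t=2.100: state=(1.785, 0.293)
t=2.200: state=(1.913, 0.271)
t=2.300: state=(2.053, 0.252)
t=2.320: state=(2.083, 0.249)
next step: t=2.330: state=(2.098, 0.247) — x has crossed 2.09
linear interpolation between t=2.320 (2.08277) and t=2.330 (2.09781) → t≈2.325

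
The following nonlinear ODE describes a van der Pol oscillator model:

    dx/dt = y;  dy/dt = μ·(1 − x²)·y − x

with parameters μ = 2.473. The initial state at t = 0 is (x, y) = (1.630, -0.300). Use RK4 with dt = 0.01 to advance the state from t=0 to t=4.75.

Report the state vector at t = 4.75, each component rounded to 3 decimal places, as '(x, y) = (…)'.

t=0.000: state=(1.630, -0.300)
step 1 (dt=0.01): k1=(-0.300, -0.401), k2=(-0.302, -0.395), k3=(-0.302, -0.395), k4=(-0.304, -0.389); state += dt/6·(k1+2k2+2k3+k4)
t=0.010: state=(1.627, -0.304)
t=0.020: state=(1.624, -0.308)
t=0.030: state=(1.621, -0.312)
continuing one RK4 step at a time; state shown every 20 steps (Δt=0.2):
t=0.200: state=(1.563, -0.364)
t=0.400: state=(1.485, -0.414)
t=0.600: state=(1.397, -0.468)
t=0.800: state=(1.297, -0.536)
t=1.000: state=(1.181, -0.630)
t=1.200: state=(1.042, -0.771)
t=1.400: state=(0.867, -0.999)
t=1.600: state=(0.631, -1.404)
t=1.800: state=(0.282, -2.173)
t=2.000: state=(-0.279, -3.529)
t=2.200: state=(-1.104, -4.342)
t=2.400: state=(-1.787, -2.141)
t=2.600: state=(-2.005, -0.352)
t=2.800: state=(-2.016, 0.130)
t=3.000: state=(-1.976, 0.239)
t=3.200: state=(-1.925, 0.272)
t=3.400: state=(-1.868, 0.290)
t=3.600: state=(-1.809, 0.307)
t=3.800: state=(-1.746, 0.325)
t=4.000: state=(-1.679, 0.347)
t=4.200: state=(-1.607, 0.373)
t=4.400: state=(-1.529, 0.406)
t=4.600: state=(-1.443, 0.449)
t=4.750: state=(-1.373, 0.489)

(x, y) = (-1.373, 0.489)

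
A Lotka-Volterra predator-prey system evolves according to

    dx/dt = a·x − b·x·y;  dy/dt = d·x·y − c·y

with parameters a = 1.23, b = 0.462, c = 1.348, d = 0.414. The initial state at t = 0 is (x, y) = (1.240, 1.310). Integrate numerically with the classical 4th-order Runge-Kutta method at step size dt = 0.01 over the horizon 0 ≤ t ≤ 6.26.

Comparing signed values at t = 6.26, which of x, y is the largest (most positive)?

t=0.000: state=(1.240, 1.310)
step 1 (dt=0.01): k1=(0.775, -1.093), k2=(0.780, -1.087), k3=(0.780, -1.087), k4=(0.786, -1.080); state += dt/6·(k1+2k2+2k3+k4)
t=0.010: state=(1.248, 1.299)
t=0.020: state=(1.256, 1.288)
t=0.030: state=(1.264, 1.278)
continuing one RK4 step at a time; state shown every 25 steps (Δt=0.25):
t=0.250: state=(1.470, 1.075)
t=0.500: state=(1.784, 0.908)
t=0.750: state=(2.201, 0.796)
t=1.000: state=(2.741, 0.733)
t=1.250: state=(3.430, 0.719)
t=1.500: state=(4.285, 0.764)
t=1.750: state=(5.301, 0.895)
t=2.000: state=(6.410, 1.171)
t=2.250: state=(7.406, 1.713)
t=2.500: state=(7.843, 2.712)
t=2.750: state=(7.164, 4.256)
t=3.000: state=(5.411, 5.859)
t=3.250: state=(3.540, 6.625)
t=3.500: state=(2.257, 6.348)
t=3.750: state=(1.545, 5.495)
t=4.000: state=(1.179, 4.507)
t=4.250: state=(1.005, 3.598)
t=4.500: state=(0.944, 2.839)
t=4.750: state=(0.959, 2.236)
t=5.000: state=(1.037, 1.769)
t=5.250: state=(1.174, 1.415)
t=5.500: state=(1.378, 1.152)
t=5.750: state=(1.660, 0.962)
t=6.000: state=(2.036, 0.831)
t=6.250: state=(2.529, 0.750)
t=6.260: state=(2.551, 0.748)
compare at T: x=2.551, y=0.748

largest component: x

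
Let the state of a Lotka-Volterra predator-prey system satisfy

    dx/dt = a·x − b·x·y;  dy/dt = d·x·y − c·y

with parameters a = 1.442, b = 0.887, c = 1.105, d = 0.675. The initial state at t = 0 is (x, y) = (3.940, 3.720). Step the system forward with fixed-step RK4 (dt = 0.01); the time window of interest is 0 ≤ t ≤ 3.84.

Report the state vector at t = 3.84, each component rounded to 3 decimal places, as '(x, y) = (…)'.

t=0.000: state=(3.940, 3.720)
step 1 (dt=0.01): k1=(-7.319, 5.783), k2=(-7.351, 5.735), k3=(-7.350, 5.734), k4=(-7.379, 5.684); state += dt/6·(k1+2k2+2k3+k4)
t=0.010: state=(3.866, 3.777)
t=0.020: state=(3.792, 3.834)
t=0.030: state=(3.718, 3.889)
continuing one RK4 step at a time; state shown every 20 steps (Δt=0.2):
t=0.200: state=(2.491, 4.595)
t=0.400: state=(1.434, 4.773)
t=0.600: state=(0.840, 4.442)
t=0.800: state=(0.534, 3.899)
t=1.000: state=(0.376, 3.320)
t=1.200: state=(0.292, 2.783)
t=1.400: state=(0.248, 2.313)
t=1.600: state=(0.228, 1.915)
t=1.800: state=(0.223, 1.582)
t=2.000: state=(0.231, 1.308)
t=2.200: state=(0.249, 1.083)
t=2.400: state=(0.279, 0.900)
t=2.600: state=(0.322, 0.751)
t=2.800: state=(0.380, 0.631)
t=3.000: state=(0.457, 0.535)
t=3.200: state=(0.559, 0.459)
t=3.400: state=(0.691, 0.401)
t=3.600: state=(0.862, 0.356)
t=3.800: state=(1.083, 0.326)
t=3.840: state=(1.134, 0.321)

(x, y) = (1.134, 0.321)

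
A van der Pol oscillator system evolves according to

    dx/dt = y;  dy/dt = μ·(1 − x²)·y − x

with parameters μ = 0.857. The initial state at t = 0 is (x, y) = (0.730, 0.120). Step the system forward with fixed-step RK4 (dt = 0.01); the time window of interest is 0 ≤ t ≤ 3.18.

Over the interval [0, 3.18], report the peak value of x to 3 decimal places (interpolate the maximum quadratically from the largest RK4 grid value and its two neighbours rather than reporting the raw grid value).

t=0.000: state=(0.730, 0.120)
step 1 (dt=0.01): k1=(0.120, -0.682), k2=(0.117, -0.684), k3=(0.117, -0.684), k4=(0.113, -0.686); state += dt/6·(k1+2k2+2k3+k4)
t=0.010: state=(0.731, 0.113)
t=0.020: state=(0.732, 0.106)
t=0.030: state=(0.733, 0.099)
continuing one RK4 step at a time; state shown every 20 steps (Δt=0.2):
t=0.200: state=(0.740, -0.024)
t=0.400: state=(0.720, -0.178)
t=0.600: state=(0.668, -0.340)
t=0.800: state=(0.583, -0.510)
t=1.000: state=(0.463, -0.690)
t=1.200: state=(0.306, -0.882)
t=1.400: state=(0.110, -1.085)
t=1.600: state=(-0.128, -1.286)
t=1.800: state=(-0.402, -1.451)
t=2.000: state=(-0.702, -1.517)
t=2.200: state=(-0.998, -1.416)
t=2.400: state=(-1.255, -1.129)
t=2.600: state=(-1.442, -0.727)
t=2.800: state=(-1.546, -0.317)
t=3.000: state=(-1.573, 0.030)
t=3.180: state=(-1.545, 0.276)
largest grid value and its neighbours: x(0.160)=0.74021, x(0.170)=0.74024, x(0.180)=0.74019
parabola through these three points peaks at t≈0.168 with x≈0.74024

max x = 0.740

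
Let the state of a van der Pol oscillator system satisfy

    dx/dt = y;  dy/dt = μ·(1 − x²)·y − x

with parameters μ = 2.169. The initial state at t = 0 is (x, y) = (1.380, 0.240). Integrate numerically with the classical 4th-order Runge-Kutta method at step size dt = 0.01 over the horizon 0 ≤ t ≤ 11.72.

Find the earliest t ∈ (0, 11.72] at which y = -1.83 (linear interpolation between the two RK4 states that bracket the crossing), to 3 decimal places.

t = 1.604

t=0.000: state=(1.380, 0.240)
step 1 (dt=0.01): k1=(0.240, -1.851), k2=(0.231, -1.835), k3=(0.231, -1.836), k4=(0.222, -1.820); state += dt/6·(k1+2k2+2k3+k4)
t=0.010: state=(1.382, 0.222)
t=0.020: state=(1.384, 0.204)
t=0.030: state=(1.386, 0.186)
continuing one RK4 step at a time; state shown every 50 steps (Δt=0.5):
t=0.500: state=(1.328, -0.355)
t=1.000: state=(1.064, -0.710)
t=1.500: state=(0.552, -1.491)
t=1.600: state=(0.388, -1.816)
next step: t=1.610: state=(0.369, -1.854) — y has crossed -1.83
linear interpolation between t=1.600 (-1.81570) and t=1.610 (-1.85357) → t≈1.604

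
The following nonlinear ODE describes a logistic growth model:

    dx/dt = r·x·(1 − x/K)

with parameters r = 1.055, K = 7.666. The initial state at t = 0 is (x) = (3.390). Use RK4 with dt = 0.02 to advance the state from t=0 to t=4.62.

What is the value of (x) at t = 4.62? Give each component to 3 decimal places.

t=0.000: state=(3.390)
step 1 (dt=0.02): k1=(1.995), k2=(1.997), k3=(1.997), k4=(2.000); state += dt/6·(k1+2k2+2k3+k4)
t=0.020: state=(3.430)
t=0.040: state=(3.470)
t=0.060: state=(3.510)
continuing one RK4 step at a time; state shown every 10 steps (Δt=0.2):
t=0.200: state=(3.792)
t=0.400: state=(4.196)
t=0.600: state=(4.591)
t=0.800: state=(4.970)
t=1.000: state=(5.327)
t=1.200: state=(5.655)
t=1.400: state=(5.952)
t=1.600: state=(6.216)
t=1.800: state=(6.448)
t=2.000: state=(6.649)
t=2.200: state=(6.821)
t=2.400: state=(6.967)
t=2.600: state=(7.090)
t=2.800: state=(7.193)
t=3.000: state=(7.278)
t=3.200: state=(7.349)
t=3.400: state=(7.407)
t=3.600: state=(7.455)
t=3.800: state=(7.494)
t=4.000: state=(7.526)
t=4.200: state=(7.553)
t=4.400: state=(7.574)
t=4.600: state=(7.591)
t=4.620: state=(7.593)

(x) = (7.593)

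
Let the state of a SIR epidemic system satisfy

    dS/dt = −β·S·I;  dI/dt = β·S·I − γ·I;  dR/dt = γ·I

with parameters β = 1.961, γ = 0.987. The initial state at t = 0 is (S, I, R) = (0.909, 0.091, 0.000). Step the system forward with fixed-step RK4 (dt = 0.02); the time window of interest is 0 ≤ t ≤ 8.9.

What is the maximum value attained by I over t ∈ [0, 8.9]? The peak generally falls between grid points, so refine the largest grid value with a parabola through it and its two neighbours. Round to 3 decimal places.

max I = 0.199

t=0.000: state=(0.909, 0.091, 0.000)
step 1 (dt=0.02): k1=(-0.162, 0.072, 0.090), k2=(-0.163, 0.073, 0.091), k3=(-0.163, 0.073, 0.091), k4=(-0.164, 0.073, 0.091); state += dt/6·(k1+2k2+2k3+k4)
t=0.020: state=(0.906, 0.092, 0.002)
t=0.040: state=(0.902, 0.094, 0.004)
t=0.060: state=(0.899, 0.095, 0.006)
continuing one RK4 step at a time; state shown every 25 steps (Δt=0.5):
t=0.500: state=(0.816, 0.130, 0.054)
t=1.000: state=(0.705, 0.167, 0.128)
t=1.500: state=(0.590, 0.192, 0.217)
t=2.000: state=(0.487, 0.199, 0.315)
t=2.500: state=(0.402, 0.187, 0.410)
t=3.000: state=(0.338, 0.164, 0.498)
t=3.500: state=(0.292, 0.136, 0.572)
t=4.000: state=(0.259, 0.109, 0.632)
t=4.500: state=(0.235, 0.085, 0.680)
t=5.000: state=(0.219, 0.065, 0.716)
t=5.500: state=(0.207, 0.049, 0.744)
t=6.000: state=(0.199, 0.036, 0.765)
t=6.500: state=(0.193, 0.027, 0.780)
t=7.000: state=(0.189, 0.020, 0.792)
t=7.500: state=(0.185, 0.014, 0.800)
t=8.000: state=(0.183, 0.011, 0.806)
t=8.500: state=(0.182, 0.008, 0.811)
t=8.900: state=(0.181, 0.006, 0.813)
largest grid value and its neighbours: I(1.900)=0.19915, I(1.920)=0.19916, I(1.940)=0.19913
parabola through these three points peaks at t≈1.914 with I≈0.19916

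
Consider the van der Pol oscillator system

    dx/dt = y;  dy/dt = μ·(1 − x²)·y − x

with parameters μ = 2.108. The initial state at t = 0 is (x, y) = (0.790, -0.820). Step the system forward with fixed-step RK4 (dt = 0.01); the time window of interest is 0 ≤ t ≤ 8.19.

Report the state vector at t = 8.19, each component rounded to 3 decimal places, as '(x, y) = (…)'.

(x, y) = (0.028, -2.612)

t=0.000: state=(0.790, -0.820)
step 1 (dt=0.01): k1=(-0.820, -1.440), k2=(-0.827, -1.453), k3=(-0.827, -1.453), k4=(-0.835, -1.466); state += dt/6·(k1+2k2+2k3+k4)
t=0.010: state=(0.782, -0.835)
t=0.020: state=(0.773, -0.849)
t=0.030: state=(0.765, -0.864)
continuing one RK4 step at a time; state shown every 50 steps (Δt=0.5):
t=0.500: state=(0.111, -2.157)
t=1.000: state=(-1.460, -2.970)
t=1.500: state=(-1.973, 0.081)
t=2.000: state=(-1.846, 0.332)
t=2.500: state=(-1.662, 0.404)
t=3.000: state=(-1.436, 0.511)
t=3.500: state=(-1.132, 0.737)
t=4.000: state=(-0.631, 1.405)
t=4.500: state=(0.563, 3.685)
t=5.000: state=(1.964, 0.737)
t=5.500: state=(1.965, -0.274)
t=6.000: state=(1.805, -0.354)
t=6.500: state=(1.611, -0.425)
t=7.000: state=(1.371, -0.551)
t=7.500: state=(1.036, -0.835)
t=8.000: state=(0.437, -1.762)
t=8.190: state=(0.028, -2.612)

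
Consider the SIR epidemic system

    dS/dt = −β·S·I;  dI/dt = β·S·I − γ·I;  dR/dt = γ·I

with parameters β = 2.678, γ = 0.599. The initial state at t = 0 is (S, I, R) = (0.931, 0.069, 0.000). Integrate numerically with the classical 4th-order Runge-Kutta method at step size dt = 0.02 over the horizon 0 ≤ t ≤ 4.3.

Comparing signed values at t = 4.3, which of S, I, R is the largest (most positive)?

t=0.000: state=(0.931, 0.069, 0.000)
step 1 (dt=0.02): k1=(-0.172, 0.131, 0.041), k2=(-0.175, 0.133, 0.042), k3=(-0.175, 0.133, 0.042), k4=(-0.178, 0.135, 0.043); state += dt/6·(k1+2k2+2k3+k4)
t=0.020: state=(0.928, 0.072, 0.001)
t=0.040: state=(0.924, 0.074, 0.002)
t=0.060: state=(0.920, 0.077, 0.003)
continuing one RK4 step at a time; state shown every 10 steps (Δt=0.2):
t=0.200: state=(0.890, 0.100, 0.010)
t=0.400: state=(0.835, 0.141, 0.024)
t=0.600: state=(0.764, 0.191, 0.044)
t=0.800: state=(0.679, 0.250, 0.070)
t=1.000: state=(0.584, 0.311, 0.104)
t=1.200: state=(0.487, 0.368, 0.145)
t=1.400: state=(0.395, 0.413, 0.192)
t=1.600: state=(0.314, 0.443, 0.243)
t=1.800: state=(0.246, 0.456, 0.297)
t=2.000: state=(0.193, 0.455, 0.352)
t=2.200: state=(0.152, 0.442, 0.406)
t=2.400: state=(0.120, 0.422, 0.458)
t=2.600: state=(0.097, 0.397, 0.507)
t=2.800: state=(0.079, 0.369, 0.553)
t=3.000: state=(0.065, 0.340, 0.595)
t=3.200: state=(0.055, 0.311, 0.634)
t=3.400: state=(0.047, 0.284, 0.670)
t=3.600: state=(0.040, 0.258, 0.702)
t=3.800: state=(0.035, 0.233, 0.732)
t=4.000: state=(0.031, 0.211, 0.758)
t=4.200: state=(0.028, 0.190, 0.782)
t=4.300: state=(0.027, 0.180, 0.793)
compare at T: S=0.027, I=0.180, R=0.793

largest component: R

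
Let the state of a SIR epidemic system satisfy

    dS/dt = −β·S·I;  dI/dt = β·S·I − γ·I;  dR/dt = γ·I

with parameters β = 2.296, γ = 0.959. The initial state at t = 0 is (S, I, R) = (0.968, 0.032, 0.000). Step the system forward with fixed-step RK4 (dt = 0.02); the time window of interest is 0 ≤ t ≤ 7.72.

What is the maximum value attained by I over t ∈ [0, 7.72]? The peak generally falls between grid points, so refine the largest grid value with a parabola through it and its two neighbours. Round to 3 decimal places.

max I = 0.231

t=0.000: state=(0.968, 0.032, 0.000)
step 1 (dt=0.02): k1=(-0.071, 0.040, 0.031), k2=(-0.072, 0.041, 0.031), k3=(-0.072, 0.041, 0.031), k4=(-0.073, 0.041, 0.031); state += dt/6·(k1+2k2+2k3+k4)
t=0.020: state=(0.967, 0.033, 0.001)
t=0.040: state=(0.965, 0.034, 0.001)
t=0.060: state=(0.964, 0.035, 0.002)
continuing one RK4 step at a time; state shown every 25 steps (Δt=0.5):
t=0.500: state=(0.920, 0.059, 0.021)
t=1.000: state=(0.841, 0.100, 0.059)
t=1.500: state=(0.728, 0.153, 0.119)
t=2.000: state=(0.593, 0.202, 0.205)
t=2.500: state=(0.461, 0.229, 0.310)
t=3.000: state=(0.354, 0.226, 0.420)
t=3.500: state=(0.277, 0.200, 0.523)
t=4.000: state=(0.224, 0.165, 0.610)
t=4.500: state=(0.190, 0.129, 0.681)
t=5.000: state=(0.166, 0.098, 0.735)
t=5.500: state=(0.151, 0.073, 0.776)
t=6.000: state=(0.140, 0.053, 0.806)
t=6.500: state=(0.133, 0.039, 0.828)
t=7.000: state=(0.128, 0.028, 0.844)
t=7.500: state=(0.125, 0.020, 0.855)
t=7.720: state=(0.124, 0.017, 0.859)
largest grid value and its neighbours: I(2.660)=0.23121, I(2.680)=0.23125, I(2.700)=0.23124
parabola through these three points peaks at t≈2.687 with I≈0.23125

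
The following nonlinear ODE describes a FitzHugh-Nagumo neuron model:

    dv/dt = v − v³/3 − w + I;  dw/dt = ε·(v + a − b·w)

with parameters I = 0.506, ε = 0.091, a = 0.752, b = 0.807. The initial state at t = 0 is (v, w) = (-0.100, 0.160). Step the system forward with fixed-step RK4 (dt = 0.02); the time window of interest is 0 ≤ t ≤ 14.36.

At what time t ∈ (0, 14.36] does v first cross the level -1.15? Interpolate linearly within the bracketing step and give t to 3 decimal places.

t = 13.374

t=0.000: state=(-0.100, 0.160)
step 1 (dt=0.02): k1=(0.246, 0.048), k2=(0.248, 0.048), k3=(0.248, 0.048), k4=(0.250, 0.048); state += dt/6·(k1+2k2+2k3+k4)
t=0.020: state=(-0.095, 0.161)
t=0.040: state=(-0.090, 0.162)
t=0.060: state=(-0.085, 0.163)
continuing one RK4 step at a time; state shown every 25 steps (Δt=0.5):
t=0.500: state=(0.052, 0.187)
t=1.000: state=(0.282, 0.221)
t=1.500: state=(0.618, 0.266)
t=2.000: state=(1.037, 0.327)
t=2.500: state=(1.405, 0.404)
t=3.000: state=(1.607, 0.491)
t=3.500: state=(1.671, 0.580)
t=4.000: state=(1.668, 0.668)
t=4.500: state=(1.638, 0.751)
t=5.000: state=(1.598, 0.830)
t=5.500: state=(1.553, 0.904)
t=6.000: state=(1.505, 0.973)
t=6.500: state=(1.455, 1.038)
t=7.000: state=(1.402, 1.098)
t=7.500: state=(1.346, 1.153)
t=8.000: state=(1.287, 1.204)
t=8.500: state=(1.224, 1.250)
t=9.000: state=(1.155, 1.292)
t=9.500: state=(1.078, 1.329)
t=10.000: state=(0.991, 1.361)
t=10.500: state=(0.888, 1.388)
t=11.000: state=(0.760, 1.408)
t=11.500: state=(0.593, 1.421)
t=12.000: state=(0.355, 1.425)
t=12.500: state=(-0.012, 1.416)
t=13.000: state=(-0.594, 1.385)
t=13.360: state=(-1.129, 1.346)
next step: t=13.380: state=(-1.159, 1.343) — v has crossed -1.15
linear interpolation between t=13.360 (-1.12943) and t=13.380 (-1.15909) → t≈13.374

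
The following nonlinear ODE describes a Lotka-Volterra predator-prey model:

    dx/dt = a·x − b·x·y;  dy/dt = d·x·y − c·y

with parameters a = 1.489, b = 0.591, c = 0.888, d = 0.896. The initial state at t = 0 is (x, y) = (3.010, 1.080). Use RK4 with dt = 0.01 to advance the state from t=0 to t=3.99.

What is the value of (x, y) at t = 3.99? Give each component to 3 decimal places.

t=0.000: state=(3.010, 1.080)
step 1 (dt=0.01): k1=(2.561, 1.954), k2=(2.554, 1.984), k3=(2.554, 1.984), k4=(2.547, 2.015); state += dt/6·(k1+2k2+2k3+k4)
t=0.010: state=(3.036, 1.100)
t=0.020: state=(3.061, 1.120)
t=0.030: state=(3.086, 1.141)
continuing one RK4 step at a time; state shown every 20 steps (Δt=0.2):
t=0.200: state=(3.468, 1.619)
t=0.400: state=(3.662, 2.583)
t=0.600: state=(3.342, 4.087)
t=0.800: state=(2.504, 5.809)
t=1.000: state=(1.569, 6.991)
t=1.200: state=(0.903, 7.269)
t=1.400: state=(0.524, 6.892)
t=1.600: state=(0.325, 6.214)
t=1.800: state=(0.219, 5.458)
t=2.000: state=(0.162, 4.726)
t=2.200: state=(0.130, 4.061)
t=2.400: state=(0.112, 3.474)
t=2.600: state=(0.103, 2.965)
t=2.800: state=(0.101, 2.528)
t=3.000: state=(0.103, 2.156)
t=3.200: state=(0.109, 1.839)
t=3.400: state=(0.121, 1.572)
t=3.600: state=(0.137, 1.347)
t=3.800: state=(0.159, 1.158)
t=3.990: state=(0.187, 1.007)

(x, y) = (0.187, 1.007)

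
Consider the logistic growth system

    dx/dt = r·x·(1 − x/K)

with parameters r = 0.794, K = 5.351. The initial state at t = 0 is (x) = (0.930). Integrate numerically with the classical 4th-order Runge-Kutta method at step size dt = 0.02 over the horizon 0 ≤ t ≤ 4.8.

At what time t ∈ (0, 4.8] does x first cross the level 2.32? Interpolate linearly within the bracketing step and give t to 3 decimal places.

t = 1.627

t=0.000: state=(0.930)
step 1 (dt=0.02): k1=(0.610), k2=(0.613), k3=(0.613), k4=(0.616); state += dt/6·(k1+2k2+2k3+k4)
t=0.020: state=(0.942)
t=0.040: state=(0.955)
t=0.060: state=(0.967)
continuing one RK4 step at a time; state shown every 10 steps (Δt=0.2):
t=0.200: state=(1.058)
t=0.400: state=(1.200)
t=0.600: state=(1.354)
t=0.800: state=(1.521)
t=1.000: state=(1.699)
t=1.200: state=(1.889)
t=1.400: state=(2.087)
t=1.600: state=(2.292)
t=1.620: state=(2.313)
next step: t=1.640: state=(2.334) — x has crossed 2.32
linear interpolation between t=1.620 (2.31300) and t=1.640 (2.33387) → t≈1.627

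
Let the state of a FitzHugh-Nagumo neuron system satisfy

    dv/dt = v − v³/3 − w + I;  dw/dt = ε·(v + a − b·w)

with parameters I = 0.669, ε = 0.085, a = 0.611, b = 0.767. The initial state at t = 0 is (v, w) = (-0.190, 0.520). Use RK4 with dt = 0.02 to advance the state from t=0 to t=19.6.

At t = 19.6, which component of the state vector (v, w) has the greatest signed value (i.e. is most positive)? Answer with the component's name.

t=0.000: state=(-0.190, 0.520)
step 1 (dt=0.02): k1=(-0.039, 0.002), k2=(-0.039, 0.002), k3=(-0.039, 0.002), k4=(-0.040, 0.002); state += dt/6·(k1+2k2+2k3+k4)
t=0.020: state=(-0.191, 0.520)
t=0.040: state=(-0.192, 0.520)
t=0.060: state=(-0.192, 0.520)
continuing one RK4 step at a time; state shown every 50 steps (Δt=1):
t=1.000: state=(-0.255, 0.520)
t=2.000: state=(-0.414, 0.510)
t=3.000: state=(-0.741, 0.482)
t=4.000: state=(-1.176, 0.423)
t=5.000: state=(-1.430, 0.337)
t=6.000: state=(-1.472, 0.246)
t=7.000: state=(-1.433, 0.161)
t=8.000: state=(-1.369, 0.085)
t=9.000: state=(-1.295, 0.021)
t=10.000: state=(-1.214, -0.034)
t=11.000: state=(-1.124, -0.077)
t=12.000: state=(-1.020, -0.111)
t=13.000: state=(-0.893, -0.132)
t=14.000: state=(-0.717, -0.140)
t=15.000: state=(-0.427, -0.129)
t=16.000: state=(0.198, -0.084)
t=17.000: state=(1.418, 0.037)
t=18.000: state=(1.896, 0.229)
t=19.000: state=(1.871, 0.421)
t=19.600: state=(1.830, 0.528)
compare at T: v=1.830, w=0.528

largest component: v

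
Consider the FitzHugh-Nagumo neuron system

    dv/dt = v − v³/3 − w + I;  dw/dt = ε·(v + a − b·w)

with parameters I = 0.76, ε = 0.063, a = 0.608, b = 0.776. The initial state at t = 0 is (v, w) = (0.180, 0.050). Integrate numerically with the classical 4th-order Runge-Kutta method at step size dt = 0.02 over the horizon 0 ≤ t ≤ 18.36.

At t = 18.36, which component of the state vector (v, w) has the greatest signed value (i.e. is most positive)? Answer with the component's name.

t=0.000: state=(0.180, 0.050)
step 1 (dt=0.02): k1=(0.888, 0.047), k2=(0.896, 0.048), k3=(0.896, 0.048), k4=(0.904, 0.048); state += dt/6·(k1+2k2+2k3+k4)
t=0.020: state=(0.198, 0.051)
t=0.040: state=(0.216, 0.052)
t=0.060: state=(0.235, 0.053)
continuing one RK4 step at a time; state shown every 50 steps (Δt=1):
t=1.000: state=(1.368, 0.131)
t=2.000: state=(1.902, 0.268)
t=3.000: state=(1.902, 0.411)
t=4.000: state=(1.853, 0.544)
t=5.000: state=(1.801, 0.668)
t=6.000: state=(1.747, 0.782)
t=7.000: state=(1.694, 0.888)
t=8.000: state=(1.639, 0.986)
t=9.000: state=(1.584, 1.075)
t=10.000: state=(1.528, 1.157)
t=11.000: state=(1.469, 1.231)
t=12.000: state=(1.409, 1.298)
t=13.000: state=(1.346, 1.358)
t=14.000: state=(1.279, 1.412)
t=15.000: state=(1.206, 1.458)
t=16.000: state=(1.124, 1.497)
t=17.000: state=(1.030, 1.530)
t=18.000: state=(0.912, 1.554)
t=18.360: state=(0.860, 1.560)
compare at T: v=0.860, w=1.560

largest component: w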